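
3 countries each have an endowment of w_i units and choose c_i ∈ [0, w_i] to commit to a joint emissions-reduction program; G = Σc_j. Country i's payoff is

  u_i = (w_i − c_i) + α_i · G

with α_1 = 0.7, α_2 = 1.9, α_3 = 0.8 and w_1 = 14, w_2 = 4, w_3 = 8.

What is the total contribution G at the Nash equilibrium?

∂u_i/∂c_i = α_i − 1, so country i contributes w_i if α_i > 1, else 0.
α_i > 1 for i ∈ {2}; NE contributions (0, 4, 0), G = 4.

4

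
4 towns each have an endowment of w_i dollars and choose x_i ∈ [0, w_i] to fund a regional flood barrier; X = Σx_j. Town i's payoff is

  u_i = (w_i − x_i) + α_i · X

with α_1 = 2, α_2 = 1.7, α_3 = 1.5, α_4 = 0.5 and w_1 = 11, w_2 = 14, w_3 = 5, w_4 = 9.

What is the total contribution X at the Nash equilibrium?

∂u_i/∂x_i = α_i − 1, so town i contributes w_i if α_i > 1, else 0.
α_i > 1 for i ∈ {1, 2, 3}; NE contributions (11, 14, 5, 0), X = 30.

30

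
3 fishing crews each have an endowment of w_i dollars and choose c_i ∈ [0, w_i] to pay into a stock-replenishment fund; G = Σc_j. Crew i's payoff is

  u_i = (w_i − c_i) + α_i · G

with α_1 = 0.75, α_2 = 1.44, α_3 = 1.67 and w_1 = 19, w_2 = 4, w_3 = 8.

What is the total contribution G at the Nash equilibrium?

∂u_i/∂c_i = α_i − 1, so crew i contributes w_i if α_i > 1, else 0.
α_i > 1 for i ∈ {2, 3}; NE contributions (0, 4, 8), G = 12.

12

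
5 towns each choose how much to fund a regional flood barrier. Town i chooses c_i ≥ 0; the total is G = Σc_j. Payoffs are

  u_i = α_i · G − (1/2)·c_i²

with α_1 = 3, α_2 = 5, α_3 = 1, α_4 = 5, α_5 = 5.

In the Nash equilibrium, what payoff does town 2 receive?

82.5

Town i's FOC: ∂u_i/∂c_i = α_i − c_i = 0, so c_i* = α_i.
NE contributions = (3, 5, 1, 5, 5); G = 19.
u_2 = α_2·G − ½·(c_2)² = 5·19 − ½·5² = 82.5.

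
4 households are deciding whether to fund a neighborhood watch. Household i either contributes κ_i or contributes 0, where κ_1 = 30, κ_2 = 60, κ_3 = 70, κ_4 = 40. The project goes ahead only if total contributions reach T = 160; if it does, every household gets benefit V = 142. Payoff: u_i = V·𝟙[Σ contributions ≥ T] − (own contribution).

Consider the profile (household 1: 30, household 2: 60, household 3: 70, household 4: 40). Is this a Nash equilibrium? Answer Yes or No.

No

Total = 200 ≥ 160: provided.
Household 1 (pledges 30, payoff 112): dropping to 0 → total 170, payoff 142. Profitable deviation.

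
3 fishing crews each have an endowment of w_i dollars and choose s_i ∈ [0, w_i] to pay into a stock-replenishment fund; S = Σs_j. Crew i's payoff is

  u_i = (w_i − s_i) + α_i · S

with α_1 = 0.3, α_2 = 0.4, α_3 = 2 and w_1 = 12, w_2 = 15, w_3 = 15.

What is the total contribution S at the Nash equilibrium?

15

∂u_i/∂s_i = α_i − 1, so crew i contributes w_i if α_i > 1, else 0.
α_i > 1 for i ∈ {3}; NE contributions (0, 0, 15), S = 15.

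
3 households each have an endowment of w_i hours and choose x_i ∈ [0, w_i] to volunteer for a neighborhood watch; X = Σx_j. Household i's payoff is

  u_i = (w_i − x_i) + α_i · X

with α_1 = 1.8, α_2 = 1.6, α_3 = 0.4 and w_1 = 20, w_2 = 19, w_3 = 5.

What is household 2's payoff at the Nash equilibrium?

∂u_i/∂x_i = α_i − 1, so household i contributes w_i if α_i > 1, else 0.
α_i > 1 for i ∈ {1, 2}; NE contributions (20, 19, 0), X = 39.
u_2 = (19 − 19) + 1.6·39 = 62.4.

62.4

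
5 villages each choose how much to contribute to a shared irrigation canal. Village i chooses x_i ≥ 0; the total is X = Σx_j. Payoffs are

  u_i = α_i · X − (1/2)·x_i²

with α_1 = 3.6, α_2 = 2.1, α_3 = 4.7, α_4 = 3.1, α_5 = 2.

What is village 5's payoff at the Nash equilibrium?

29

Village i's FOC: ∂u_i/∂x_i = α_i − x_i = 0, so x_i* = α_i.
NE contributions = (3.6, 2.1, 4.7, 3.1, 2); X = 15.5.
u_5 = α_5·X − ½·(x_5)² = 2·15.5 − ½·2² = 29.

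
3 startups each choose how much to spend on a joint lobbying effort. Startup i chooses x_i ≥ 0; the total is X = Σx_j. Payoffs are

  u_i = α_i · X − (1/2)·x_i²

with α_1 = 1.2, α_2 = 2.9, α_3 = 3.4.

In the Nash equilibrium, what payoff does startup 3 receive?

19.72

Startup i's FOC: ∂u_i/∂x_i = α_i − x_i = 0, so x_i* = α_i.
NE contributions = (1.2, 2.9, 3.4); X = 7.5.
u_3 = α_3·X − ½·(x_3)² = 3.4·7.5 − ½·3.4² = 19.72.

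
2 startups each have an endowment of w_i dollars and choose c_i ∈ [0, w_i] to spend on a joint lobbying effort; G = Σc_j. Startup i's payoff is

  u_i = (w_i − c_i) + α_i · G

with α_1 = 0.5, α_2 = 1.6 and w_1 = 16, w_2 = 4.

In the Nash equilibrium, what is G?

∂u_i/∂c_i = α_i − 1, so startup i contributes w_i if α_i > 1, else 0.
α_i > 1 for i ∈ {2}; NE contributions (0, 4), G = 4.

4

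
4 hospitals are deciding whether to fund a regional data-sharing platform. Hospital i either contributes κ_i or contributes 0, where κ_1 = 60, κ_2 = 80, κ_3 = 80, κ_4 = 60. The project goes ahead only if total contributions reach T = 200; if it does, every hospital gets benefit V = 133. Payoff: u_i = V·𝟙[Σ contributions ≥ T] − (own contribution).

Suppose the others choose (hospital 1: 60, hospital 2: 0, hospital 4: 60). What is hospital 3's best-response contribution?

80

Others' total = 120. Contributing 80 brings total to 200 ≥ 200: gain V − κ_3 = 53.
Best response: 80.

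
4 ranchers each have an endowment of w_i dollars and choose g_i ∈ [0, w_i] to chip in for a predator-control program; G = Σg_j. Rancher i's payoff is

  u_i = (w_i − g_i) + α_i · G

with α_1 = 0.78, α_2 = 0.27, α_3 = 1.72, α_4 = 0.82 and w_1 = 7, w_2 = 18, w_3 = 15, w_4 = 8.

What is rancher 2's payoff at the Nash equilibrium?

22.05

∂u_i/∂g_i = α_i − 1, so rancher i contributes w_i if α_i > 1, else 0.
α_i > 1 for i ∈ {3}; NE contributions (0, 0, 15, 0), G = 15.
u_2 = (18 − 0) + 0.27·15 = 22.05.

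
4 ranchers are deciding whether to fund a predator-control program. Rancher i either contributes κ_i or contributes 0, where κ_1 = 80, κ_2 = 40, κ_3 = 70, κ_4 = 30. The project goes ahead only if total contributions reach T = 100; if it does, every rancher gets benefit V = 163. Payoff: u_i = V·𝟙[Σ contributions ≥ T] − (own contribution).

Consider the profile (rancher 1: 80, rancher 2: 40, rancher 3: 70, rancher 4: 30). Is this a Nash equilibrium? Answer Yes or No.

No

Total = 220 ≥ 100: provided.
Rancher 1 (pledges 80, payoff 83): dropping to 0 → total 140, payoff 163. Profitable deviation.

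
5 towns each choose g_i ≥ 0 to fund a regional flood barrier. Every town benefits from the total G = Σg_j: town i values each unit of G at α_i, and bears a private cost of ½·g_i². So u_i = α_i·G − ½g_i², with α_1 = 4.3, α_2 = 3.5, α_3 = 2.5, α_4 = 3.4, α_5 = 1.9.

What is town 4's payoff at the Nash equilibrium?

Town i's FOC: ∂u_i/∂g_i = α_i − g_i = 0, so g_i* = α_i.
NE contributions = (4.3, 3.5, 2.5, 3.4, 1.9); G = 15.6.
u_4 = α_4·G − ½·(g_4)² = 3.4·15.6 − ½·3.4² = 47.26.

47.26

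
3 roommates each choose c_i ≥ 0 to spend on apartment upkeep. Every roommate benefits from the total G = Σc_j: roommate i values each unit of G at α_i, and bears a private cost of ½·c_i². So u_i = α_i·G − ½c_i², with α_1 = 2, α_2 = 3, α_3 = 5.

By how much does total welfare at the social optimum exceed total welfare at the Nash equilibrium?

Roommate i's FOC: ∂u_i/∂c_i = α_i − c_i = 0, so c_i* = α_i.
NE contributions = (2, 3, 5); G = 10.
W^NE = (Σα)·G − ½Σα_i² = 10² − ½·38 = 81.
Planner sets c_i = Σα_j = 10 for every i, so G^SO = 3·10 = 30.
W^SO = (Σα)·G^SO − ½·3·(Σα)² = (3/2)·10² = 150.
Deadweight loss = W^SO − W^NE = 69.

69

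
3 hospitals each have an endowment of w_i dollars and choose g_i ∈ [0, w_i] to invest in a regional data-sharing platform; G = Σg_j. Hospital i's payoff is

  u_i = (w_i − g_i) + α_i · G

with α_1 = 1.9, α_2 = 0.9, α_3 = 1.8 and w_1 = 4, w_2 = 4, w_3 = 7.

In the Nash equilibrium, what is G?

11

∂u_i/∂g_i = α_i − 1, so hospital i contributes w_i if α_i > 1, else 0.
α_i > 1 for i ∈ {1, 3}; NE contributions (4, 0, 7), G = 11.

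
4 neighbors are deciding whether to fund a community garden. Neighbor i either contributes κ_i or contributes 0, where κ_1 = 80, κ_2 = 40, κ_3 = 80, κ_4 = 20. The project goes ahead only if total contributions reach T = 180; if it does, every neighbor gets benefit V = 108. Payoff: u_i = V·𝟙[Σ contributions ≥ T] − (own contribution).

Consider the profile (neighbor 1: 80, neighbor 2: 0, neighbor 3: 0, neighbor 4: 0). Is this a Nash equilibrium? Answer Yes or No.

No

Total = 80 < 180: not provided.
Neighbor 1 (pledges 80, payoff -80): dropping to 0 → total 0, payoff 0. Profitable deviation.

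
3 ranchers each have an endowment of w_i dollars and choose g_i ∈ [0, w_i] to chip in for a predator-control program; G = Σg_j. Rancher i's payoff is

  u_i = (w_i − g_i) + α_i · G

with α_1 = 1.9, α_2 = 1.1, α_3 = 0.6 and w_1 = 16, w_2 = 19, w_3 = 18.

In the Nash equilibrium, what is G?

35

∂u_i/∂g_i = α_i − 1, so rancher i contributes w_i if α_i > 1, else 0.
α_i > 1 for i ∈ {1, 2}; NE contributions (16, 19, 0), G = 35.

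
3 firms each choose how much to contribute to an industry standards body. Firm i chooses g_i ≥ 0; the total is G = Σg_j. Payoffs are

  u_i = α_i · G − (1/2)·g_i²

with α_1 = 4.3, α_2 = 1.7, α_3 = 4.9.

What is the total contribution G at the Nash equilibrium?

Firm i's FOC: ∂u_i/∂g_i = α_i − g_i = 0, so g_i* = α_i.
NE contributions = (4.3, 1.7, 4.9); G = 10.9.

10.9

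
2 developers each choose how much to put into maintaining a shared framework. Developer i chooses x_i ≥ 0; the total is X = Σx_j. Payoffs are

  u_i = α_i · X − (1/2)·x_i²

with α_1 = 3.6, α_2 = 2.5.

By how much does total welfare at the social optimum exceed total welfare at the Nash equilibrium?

9.605

Developer i's FOC: ∂u_i/∂x_i = α_i − x_i = 0, so x_i* = α_i.
NE contributions = (3.6, 2.5); X = 6.1.
W^NE = (Σα)·X − ½Σα_i² = 6.1² − ½·19.21 = 27.605.
Planner sets x_i = Σα_j = 6.1 for every i, so X^SO = 2·6.1 = 12.2.
W^SO = (Σα)·X^SO − ½·2·(Σα)² = (2/2)·6.1² = 37.21.
Deadweight loss = W^SO − W^NE = 9.605.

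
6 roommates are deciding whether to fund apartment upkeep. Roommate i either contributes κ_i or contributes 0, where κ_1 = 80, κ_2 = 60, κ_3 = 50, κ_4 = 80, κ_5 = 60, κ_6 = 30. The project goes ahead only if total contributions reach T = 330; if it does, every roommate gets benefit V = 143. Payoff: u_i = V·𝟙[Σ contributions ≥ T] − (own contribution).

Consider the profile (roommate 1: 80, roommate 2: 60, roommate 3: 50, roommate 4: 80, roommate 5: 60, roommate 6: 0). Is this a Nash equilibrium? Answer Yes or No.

Total = 330 ≥ 330: provided.
Roommate 1 (pledges 80, payoff 63): dropping to 0 → total 250, payoff 0. No gain.
Roommate 2 (pledges 60, payoff 83): dropping to 0 → total 270, payoff 0. No gain.
Roommate 3 (pledges 50, payoff 93): dropping to 0 → total 280, payoff 0. No gain.
Roommate 4 (pledges 80, payoff 63): dropping to 0 → total 250, payoff 0. No gain.
Roommate 5 (pledges 60, payoff 83): dropping to 0 → total 270, payoff 0. No gain.
Roommate 6 (pledges 0, payoff 143): pledging 30 → total 360, payoff 113. No gain.

Yes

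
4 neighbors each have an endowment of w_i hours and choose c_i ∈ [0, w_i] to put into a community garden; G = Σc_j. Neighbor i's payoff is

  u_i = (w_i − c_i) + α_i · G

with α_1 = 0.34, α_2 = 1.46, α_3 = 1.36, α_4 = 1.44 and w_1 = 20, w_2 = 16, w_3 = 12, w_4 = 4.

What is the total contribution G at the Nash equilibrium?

32

∂u_i/∂c_i = α_i − 1, so neighbor i contributes w_i if α_i > 1, else 0.
α_i > 1 for i ∈ {2, 3, 4}; NE contributions (0, 16, 12, 4), G = 32.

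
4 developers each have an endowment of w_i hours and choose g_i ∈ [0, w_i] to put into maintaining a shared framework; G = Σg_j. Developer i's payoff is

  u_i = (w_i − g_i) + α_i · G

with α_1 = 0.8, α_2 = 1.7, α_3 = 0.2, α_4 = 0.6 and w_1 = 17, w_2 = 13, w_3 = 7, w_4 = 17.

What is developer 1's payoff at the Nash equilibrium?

∂u_i/∂g_i = α_i − 1, so developer i contributes w_i if α_i > 1, else 0.
α_i > 1 for i ∈ {2}; NE contributions (0, 13, 0, 0), G = 13.
u_1 = (17 − 0) + 0.8·13 = 27.4.

27.4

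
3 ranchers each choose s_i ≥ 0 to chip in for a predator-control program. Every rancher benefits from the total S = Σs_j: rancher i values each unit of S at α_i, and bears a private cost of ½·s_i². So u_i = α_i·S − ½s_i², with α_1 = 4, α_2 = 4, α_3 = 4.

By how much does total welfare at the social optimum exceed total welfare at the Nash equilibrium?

96

Rancher i's FOC: ∂u_i/∂s_i = α_i − s_i = 0, so s_i* = α_i.
NE contributions = (4, 4, 4); S = 12.
W^NE = (Σα)·S − ½Σα_i² = 12² − ½·48 = 120.
Planner sets s_i = Σα_j = 12 for every i, so S^SO = 3·12 = 36.
W^SO = (Σα)·S^SO − ½·3·(Σα)² = (3/2)·12² = 216.
Deadweight loss = W^SO − W^NE = 96.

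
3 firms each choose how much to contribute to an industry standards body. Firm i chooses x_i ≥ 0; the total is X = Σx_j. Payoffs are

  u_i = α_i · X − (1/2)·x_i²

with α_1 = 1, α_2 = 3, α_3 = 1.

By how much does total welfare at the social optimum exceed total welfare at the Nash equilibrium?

Firm i's FOC: ∂u_i/∂x_i = α_i − x_i = 0, so x_i* = α_i.
NE contributions = (1, 3, 1); X = 5.
W^NE = (Σα)·X − ½Σα_i² = 5² − ½·11 = 19.5.
Planner sets x_i = Σα_j = 5 for every i, so X^SO = 3·5 = 15.
W^SO = (Σα)·X^SO − ½·3·(Σα)² = (3/2)·5² = 37.5.
Deadweight loss = W^SO − W^NE = 18.

18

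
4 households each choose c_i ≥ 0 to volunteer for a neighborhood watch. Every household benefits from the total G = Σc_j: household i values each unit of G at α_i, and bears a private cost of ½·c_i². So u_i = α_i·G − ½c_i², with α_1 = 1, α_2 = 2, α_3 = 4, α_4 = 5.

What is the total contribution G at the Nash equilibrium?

12

Household i's FOC: ∂u_i/∂c_i = α_i − c_i = 0, so c_i* = α_i.
NE contributions = (1, 2, 4, 5); G = 12.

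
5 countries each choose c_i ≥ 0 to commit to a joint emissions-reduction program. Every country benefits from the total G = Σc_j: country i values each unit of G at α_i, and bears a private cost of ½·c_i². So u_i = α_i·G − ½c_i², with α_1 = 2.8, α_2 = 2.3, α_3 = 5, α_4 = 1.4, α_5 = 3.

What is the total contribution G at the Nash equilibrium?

Country i's FOC: ∂u_i/∂c_i = α_i − c_i = 0, so c_i* = α_i.
NE contributions = (2.8, 2.3, 5, 1.4, 3); G = 14.5.

14.5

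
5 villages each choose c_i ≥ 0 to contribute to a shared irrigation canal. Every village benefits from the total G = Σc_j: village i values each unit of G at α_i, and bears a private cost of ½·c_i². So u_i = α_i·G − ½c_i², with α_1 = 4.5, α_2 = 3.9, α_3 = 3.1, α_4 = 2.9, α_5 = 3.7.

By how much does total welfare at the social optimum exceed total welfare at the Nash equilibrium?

Village i's FOC: ∂u_i/∂c_i = α_i − c_i = 0, so c_i* = α_i.
NE contributions = (4.5, 3.9, 3.1, 2.9, 3.7); G = 18.1.
W^NE = (Σα)·G − ½Σα_i² = 18.1² − ½·67.17 = 294.025.
Planner sets c_i = Σα_j = 18.1 for every i, so G^SO = 5·18.1 = 90.5.
W^SO = (Σα)·G^SO − ½·5·(Σα)² = (5/2)·18.1² = 819.025.
Deadweight loss = W^SO − W^NE = 525.

525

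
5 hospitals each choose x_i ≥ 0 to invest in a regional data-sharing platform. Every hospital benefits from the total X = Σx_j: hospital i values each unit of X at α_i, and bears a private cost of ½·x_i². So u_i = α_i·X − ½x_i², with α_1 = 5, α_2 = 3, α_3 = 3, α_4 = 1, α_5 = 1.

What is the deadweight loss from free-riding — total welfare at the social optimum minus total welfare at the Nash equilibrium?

Hospital i's FOC: ∂u_i/∂x_i = α_i − x_i = 0, so x_i* = α_i.
NE contributions = (5, 3, 3, 1, 1); X = 13.
W^NE = (Σα)·X − ½Σα_i² = 13² − ½·45 = 146.5.
Planner sets x_i = Σα_j = 13 for every i, so X^SO = 5·13 = 65.
W^SO = (Σα)·X^SO − ½·5·(Σα)² = (5/2)·13² = 422.5.
Deadweight loss = W^SO − W^NE = 276.

276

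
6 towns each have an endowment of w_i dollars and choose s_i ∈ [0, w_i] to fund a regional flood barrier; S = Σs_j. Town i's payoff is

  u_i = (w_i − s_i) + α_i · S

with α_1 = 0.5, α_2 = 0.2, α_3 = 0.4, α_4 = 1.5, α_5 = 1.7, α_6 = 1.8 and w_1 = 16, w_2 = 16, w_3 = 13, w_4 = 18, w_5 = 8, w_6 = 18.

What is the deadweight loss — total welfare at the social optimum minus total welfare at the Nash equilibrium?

229.5

∂u_i/∂s_i = α_i − 1, so town i contributes w_i if α_i > 1, else 0.
α_i > 1 for i ∈ {4, 5, 6}; NE contributions (0, 0, 0, 18, 8, 18), S = 44.
W^NE = Σw_i − S^NE + (Σα_i)·S^NE = 89 + 5.1·44 = 313.4.
Planner: ∂(Σu_j)/∂s_i = Σα_j − 1 = 5.1 > 0, so everyone contributes w_i; S^SO = 89, W^SO = 89 + 5.1·89 = 542.9.
Deadweight loss = 229.5.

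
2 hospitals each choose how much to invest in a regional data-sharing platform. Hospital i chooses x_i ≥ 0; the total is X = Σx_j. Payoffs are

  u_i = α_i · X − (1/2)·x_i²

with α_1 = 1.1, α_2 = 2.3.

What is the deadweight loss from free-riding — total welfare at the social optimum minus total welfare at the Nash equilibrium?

3.25

Hospital i's FOC: ∂u_i/∂x_i = α_i − x_i = 0, so x_i* = α_i.
NE contributions = (1.1, 2.3); X = 3.4.
W^NE = (Σα)·X − ½Σα_i² = 3.4² − ½·6.5 = 8.31.
Planner sets x_i = Σα_j = 3.4 for every i, so X^SO = 2·3.4 = 6.8.
W^SO = (Σα)·X^SO − ½·2·(Σα)² = (2/2)·3.4² = 11.56.
Deadweight loss = W^SO − W^NE = 3.25.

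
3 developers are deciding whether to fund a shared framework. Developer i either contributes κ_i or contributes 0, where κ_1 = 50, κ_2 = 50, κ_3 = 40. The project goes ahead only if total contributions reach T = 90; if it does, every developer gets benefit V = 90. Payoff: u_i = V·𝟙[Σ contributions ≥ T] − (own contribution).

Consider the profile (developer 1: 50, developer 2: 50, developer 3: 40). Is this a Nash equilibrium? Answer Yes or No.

Total = 140 ≥ 90: provided.
Developer 1 (pledges 50, payoff 40): dropping to 0 → total 90, payoff 90. Profitable deviation.

No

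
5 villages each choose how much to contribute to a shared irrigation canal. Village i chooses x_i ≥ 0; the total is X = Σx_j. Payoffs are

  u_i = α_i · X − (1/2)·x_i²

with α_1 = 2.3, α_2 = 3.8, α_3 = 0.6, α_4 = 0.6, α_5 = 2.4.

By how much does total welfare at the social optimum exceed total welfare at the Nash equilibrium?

154.24

Village i's FOC: ∂u_i/∂x_i = α_i − x_i = 0, so x_i* = α_i.
NE contributions = (2.3, 3.8, 0.6, 0.6, 2.4); X = 9.7.
W^NE = (Σα)·X − ½Σα_i² = 9.7² − ½·26.21 = 80.985.
Planner sets x_i = Σα_j = 9.7 for every i, so X^SO = 5·9.7 = 48.5.
W^SO = (Σα)·X^SO − ½·5·(Σα)² = (5/2)·9.7² = 235.225.
Deadweight loss = W^SO − W^NE = 154.24.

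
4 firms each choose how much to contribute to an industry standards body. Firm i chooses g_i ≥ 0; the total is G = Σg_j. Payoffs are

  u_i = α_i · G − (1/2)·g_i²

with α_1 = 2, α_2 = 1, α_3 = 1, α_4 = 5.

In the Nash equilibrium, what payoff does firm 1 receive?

Firm i's FOC: ∂u_i/∂g_i = α_i − g_i = 0, so g_i* = α_i.
NE contributions = (2, 1, 1, 5); G = 9.
u_1 = α_1·G − ½·(g_1)² = 2·9 − ½·2² = 16.

16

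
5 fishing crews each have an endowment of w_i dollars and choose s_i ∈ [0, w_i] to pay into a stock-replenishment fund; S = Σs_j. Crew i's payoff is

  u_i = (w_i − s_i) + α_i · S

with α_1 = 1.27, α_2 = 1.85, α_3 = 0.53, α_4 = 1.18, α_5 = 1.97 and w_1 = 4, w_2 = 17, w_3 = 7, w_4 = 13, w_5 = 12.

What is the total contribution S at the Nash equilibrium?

∂u_i/∂s_i = α_i − 1, so crew i contributes w_i if α_i > 1, else 0.
α_i > 1 for i ∈ {1, 2, 4, 5}; NE contributions (4, 17, 0, 13, 12), S = 46.

46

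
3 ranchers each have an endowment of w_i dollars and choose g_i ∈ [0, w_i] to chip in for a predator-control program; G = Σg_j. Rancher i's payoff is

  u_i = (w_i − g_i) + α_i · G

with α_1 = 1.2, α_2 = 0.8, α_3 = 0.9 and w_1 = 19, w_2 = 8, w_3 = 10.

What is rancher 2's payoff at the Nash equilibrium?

∂u_i/∂g_i = α_i − 1, so rancher i contributes w_i if α_i > 1, else 0.
α_i > 1 for i ∈ {1}; NE contributions (19, 0, 0), G = 19.
u_2 = (8 − 0) + 0.8·19 = 23.2.

23.2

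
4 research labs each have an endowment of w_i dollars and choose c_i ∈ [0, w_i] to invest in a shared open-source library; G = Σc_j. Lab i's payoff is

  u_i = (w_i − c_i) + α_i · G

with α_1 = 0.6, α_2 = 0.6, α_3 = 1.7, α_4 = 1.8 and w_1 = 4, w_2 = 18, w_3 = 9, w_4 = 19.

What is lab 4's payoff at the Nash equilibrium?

∂u_i/∂c_i = α_i − 1, so lab i contributes w_i if α_i > 1, else 0.
α_i > 1 for i ∈ {3, 4}; NE contributions (0, 0, 9, 19), G = 28.
u_4 = (19 − 19) + 1.8·28 = 50.4.

50.4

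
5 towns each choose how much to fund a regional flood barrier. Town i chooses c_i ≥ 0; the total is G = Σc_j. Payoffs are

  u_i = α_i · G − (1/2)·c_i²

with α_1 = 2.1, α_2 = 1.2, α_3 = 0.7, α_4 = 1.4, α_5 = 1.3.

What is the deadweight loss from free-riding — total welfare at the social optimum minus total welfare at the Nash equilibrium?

72.33

Town i's FOC: ∂u_i/∂c_i = α_i − c_i = 0, so c_i* = α_i.
NE contributions = (2.1, 1.2, 0.7, 1.4, 1.3); G = 6.7.
W^NE = (Σα)·G − ½Σα_i² = 6.7² − ½·9.99 = 39.895.
Planner sets c_i = Σα_j = 6.7 for every i, so G^SO = 5·6.7 = 33.5.
W^SO = (Σα)·G^SO − ½·5·(Σα)² = (5/2)·6.7² = 112.225.
Deadweight loss = W^SO − W^NE = 72.33.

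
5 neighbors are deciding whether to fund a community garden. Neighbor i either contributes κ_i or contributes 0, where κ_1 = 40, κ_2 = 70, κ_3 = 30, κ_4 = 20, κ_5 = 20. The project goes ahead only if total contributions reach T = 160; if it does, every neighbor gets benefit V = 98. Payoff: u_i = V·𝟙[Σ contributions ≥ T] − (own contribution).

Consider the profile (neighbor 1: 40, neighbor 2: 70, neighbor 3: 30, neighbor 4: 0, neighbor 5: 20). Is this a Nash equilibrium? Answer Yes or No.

Yes

Total = 160 ≥ 160: provided.
Neighbor 1 (pledges 40, payoff 58): dropping to 0 → total 120, payoff 0. No gain.
Neighbor 2 (pledges 70, payoff 28): dropping to 0 → total 90, payoff 0. No gain.
Neighbor 3 (pledges 30, payoff 68): dropping to 0 → total 130, payoff 0. No gain.
Neighbor 4 (pledges 0, payoff 98): pledging 20 → total 180, payoff 78. No gain.
Neighbor 5 (pledges 20, payoff 78): dropping to 0 → total 140, payoff 0. No gain.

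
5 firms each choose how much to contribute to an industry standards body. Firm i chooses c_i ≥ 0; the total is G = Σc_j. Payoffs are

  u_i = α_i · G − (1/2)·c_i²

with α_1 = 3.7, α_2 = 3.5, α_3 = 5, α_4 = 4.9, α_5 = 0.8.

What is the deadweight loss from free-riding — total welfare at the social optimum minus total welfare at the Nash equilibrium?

Firm i's FOC: ∂u_i/∂c_i = α_i − c_i = 0, so c_i* = α_i.
NE contributions = (3.7, 3.5, 5, 4.9, 0.8); G = 17.9.
W^NE = (Σα)·G − ½Σα_i² = 17.9² − ½·75.59 = 282.615.
Planner sets c_i = Σα_j = 17.9 for every i, so G^SO = 5·17.9 = 89.5.
W^SO = (Σα)·G^SO − ½·5·(Σα)² = (5/2)·17.9² = 801.025.
Deadweight loss = W^SO − W^NE = 518.41.

518.41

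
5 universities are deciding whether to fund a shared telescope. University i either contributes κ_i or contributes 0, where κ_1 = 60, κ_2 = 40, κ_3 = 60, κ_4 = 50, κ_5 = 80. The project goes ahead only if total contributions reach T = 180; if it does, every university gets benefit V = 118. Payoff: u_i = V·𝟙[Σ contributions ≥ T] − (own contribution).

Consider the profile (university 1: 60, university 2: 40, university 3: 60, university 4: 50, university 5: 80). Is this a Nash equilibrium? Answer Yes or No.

Total = 290 ≥ 180: provided.
University 1 (pledges 60, payoff 58): dropping to 0 → total 230, payoff 118. Profitable deviation.

No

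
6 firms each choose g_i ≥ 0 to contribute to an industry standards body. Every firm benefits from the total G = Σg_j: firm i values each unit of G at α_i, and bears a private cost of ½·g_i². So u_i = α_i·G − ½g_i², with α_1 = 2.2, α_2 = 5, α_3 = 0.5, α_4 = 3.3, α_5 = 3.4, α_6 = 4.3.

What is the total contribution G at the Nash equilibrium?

Firm i's FOC: ∂u_i/∂g_i = α_i − g_i = 0, so g_i* = α_i.
NE contributions = (2.2, 5, 0.5, 3.3, 3.4, 4.3); G = 18.7.

18.7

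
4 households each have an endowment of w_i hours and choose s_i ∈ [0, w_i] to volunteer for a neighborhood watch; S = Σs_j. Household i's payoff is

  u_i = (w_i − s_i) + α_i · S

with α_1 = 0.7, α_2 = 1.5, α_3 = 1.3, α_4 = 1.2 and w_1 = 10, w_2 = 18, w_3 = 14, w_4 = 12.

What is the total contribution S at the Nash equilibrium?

∂u_i/∂s_i = α_i − 1, so household i contributes w_i if α_i > 1, else 0.
α_i > 1 for i ∈ {2, 3, 4}; NE contributions (0, 18, 14, 12), S = 44.

44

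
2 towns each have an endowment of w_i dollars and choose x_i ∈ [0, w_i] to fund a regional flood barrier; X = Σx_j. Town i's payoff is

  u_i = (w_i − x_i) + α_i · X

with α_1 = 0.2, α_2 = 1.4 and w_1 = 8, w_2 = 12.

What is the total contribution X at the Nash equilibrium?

∂u_i/∂x_i = α_i − 1, so town i contributes w_i if α_i > 1, else 0.
α_i > 1 for i ∈ {2}; NE contributions (0, 12), X = 12.

12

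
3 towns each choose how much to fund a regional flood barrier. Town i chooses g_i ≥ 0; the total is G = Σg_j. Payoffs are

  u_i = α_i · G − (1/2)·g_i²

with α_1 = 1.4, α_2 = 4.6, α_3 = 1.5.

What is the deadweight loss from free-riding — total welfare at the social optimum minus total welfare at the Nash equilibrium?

Town i's FOC: ∂u_i/∂g_i = α_i − g_i = 0, so g_i* = α_i.
NE contributions = (1.4, 4.6, 1.5); G = 7.5.
W^NE = (Σα)·G − ½Σα_i² = 7.5² − ½·25.37 = 43.565.
Planner sets g_i = Σα_j = 7.5 for every i, so G^SO = 3·7.5 = 22.5.
W^SO = (Σα)·G^SO − ½·3·(Σα)² = (3/2)·7.5² = 84.375.
Deadweight loss = W^SO − W^NE = 40.81.

40.81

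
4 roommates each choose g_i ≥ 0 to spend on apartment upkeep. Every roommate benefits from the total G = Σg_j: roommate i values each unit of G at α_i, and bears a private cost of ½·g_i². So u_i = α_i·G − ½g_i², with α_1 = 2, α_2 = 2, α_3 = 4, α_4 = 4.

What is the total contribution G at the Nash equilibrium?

12

Roommate i's FOC: ∂u_i/∂g_i = α_i − g_i = 0, so g_i* = α_i.
NE contributions = (2, 2, 4, 4); G = 12.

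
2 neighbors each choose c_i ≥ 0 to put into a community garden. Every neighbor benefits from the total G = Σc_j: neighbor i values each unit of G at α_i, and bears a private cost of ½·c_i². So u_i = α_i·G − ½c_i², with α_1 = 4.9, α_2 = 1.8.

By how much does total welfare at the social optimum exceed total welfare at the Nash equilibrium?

13.625

Neighbor i's FOC: ∂u_i/∂c_i = α_i − c_i = 0, so c_i* = α_i.
NE contributions = (4.9, 1.8); G = 6.7.
W^NE = (Σα)·G − ½Σα_i² = 6.7² − ½·27.25 = 31.265.
Planner sets c_i = Σα_j = 6.7 for every i, so G^SO = 2·6.7 = 13.4.
W^SO = (Σα)·G^SO − ½·2·(Σα)² = (2/2)·6.7² = 44.89.
Deadweight loss = W^SO − W^NE = 13.625.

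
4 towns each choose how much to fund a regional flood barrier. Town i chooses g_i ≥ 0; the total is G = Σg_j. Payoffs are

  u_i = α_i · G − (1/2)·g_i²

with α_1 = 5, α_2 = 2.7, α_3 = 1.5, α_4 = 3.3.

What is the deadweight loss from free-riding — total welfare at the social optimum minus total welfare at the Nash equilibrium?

178.965

Town i's FOC: ∂u_i/∂g_i = α_i − g_i = 0, so g_i* = α_i.
NE contributions = (5, 2.7, 1.5, 3.3); G = 12.5.
W^NE = (Σα)·G − ½Σα_i² = 12.5² − ½·45.43 = 133.535.
Planner sets g_i = Σα_j = 12.5 for every i, so G^SO = 4·12.5 = 50.
W^SO = (Σα)·G^SO − ½·4·(Σα)² = (4/2)·12.5² = 312.5.
Deadweight loss = W^SO − W^NE = 178.965.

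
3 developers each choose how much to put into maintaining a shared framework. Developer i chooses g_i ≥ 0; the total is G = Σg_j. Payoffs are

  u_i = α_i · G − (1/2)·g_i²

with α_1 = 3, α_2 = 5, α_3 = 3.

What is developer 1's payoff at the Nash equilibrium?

Developer i's FOC: ∂u_i/∂g_i = α_i − g_i = 0, so g_i* = α_i.
NE contributions = (3, 5, 3); G = 11.
u_1 = α_1·G − ½·(g_1)² = 3·11 − ½·3² = 28.5.

28.5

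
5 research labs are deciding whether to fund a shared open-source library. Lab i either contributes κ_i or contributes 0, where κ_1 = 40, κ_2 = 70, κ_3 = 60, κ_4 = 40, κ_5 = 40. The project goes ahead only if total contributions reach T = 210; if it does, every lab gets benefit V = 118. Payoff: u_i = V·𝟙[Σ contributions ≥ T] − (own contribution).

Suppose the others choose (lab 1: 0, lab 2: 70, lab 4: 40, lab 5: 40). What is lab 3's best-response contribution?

Others' total = 150. Contributing 60 brings total to 210 ≥ 210: gain V − κ_3 = 58.
Best response: 60.

60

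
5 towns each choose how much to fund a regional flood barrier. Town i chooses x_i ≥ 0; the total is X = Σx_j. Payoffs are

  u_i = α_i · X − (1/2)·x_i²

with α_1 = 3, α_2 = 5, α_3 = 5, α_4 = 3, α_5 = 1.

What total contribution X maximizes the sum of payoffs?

Planner FOC: ∂(Σu_j)/∂x_i = (Σα_j) − x_i = 0, so x_i^SO = Σα_j = 17 for every i; X^SO = 85.

85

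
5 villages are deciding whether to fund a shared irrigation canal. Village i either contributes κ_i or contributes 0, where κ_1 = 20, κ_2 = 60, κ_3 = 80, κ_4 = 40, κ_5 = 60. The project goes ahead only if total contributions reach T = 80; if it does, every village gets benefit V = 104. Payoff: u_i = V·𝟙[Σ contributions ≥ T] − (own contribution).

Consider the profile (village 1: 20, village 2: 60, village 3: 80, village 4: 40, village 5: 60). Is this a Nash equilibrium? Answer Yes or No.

No

Total = 260 ≥ 80: provided.
Village 1 (pledges 20, payoff 84): dropping to 0 → total 240, payoff 104. Profitable deviation.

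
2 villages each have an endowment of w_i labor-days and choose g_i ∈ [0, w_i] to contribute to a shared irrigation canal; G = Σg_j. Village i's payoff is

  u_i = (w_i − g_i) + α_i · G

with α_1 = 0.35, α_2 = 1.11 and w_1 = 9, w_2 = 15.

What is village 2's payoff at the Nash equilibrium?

∂u_i/∂g_i = α_i − 1, so village i contributes w_i if α_i > 1, else 0.
α_i > 1 for i ∈ {2}; NE contributions (0, 15), G = 15.
u_2 = (15 − 15) + 1.11·15 = 16.65.

16.65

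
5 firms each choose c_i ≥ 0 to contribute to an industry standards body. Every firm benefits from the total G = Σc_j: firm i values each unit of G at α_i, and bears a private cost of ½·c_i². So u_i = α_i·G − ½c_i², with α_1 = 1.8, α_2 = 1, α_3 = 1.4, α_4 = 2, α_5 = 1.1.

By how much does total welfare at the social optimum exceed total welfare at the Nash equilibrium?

Firm i's FOC: ∂u_i/∂c_i = α_i − c_i = 0, so c_i* = α_i.
NE contributions = (1.8, 1, 1.4, 2, 1.1); G = 7.3.
W^NE = (Σα)·G − ½Σα_i² = 7.3² − ½·11.41 = 47.585.
Planner sets c_i = Σα_j = 7.3 for every i, so G^SO = 5·7.3 = 36.5.
W^SO = (Σα)·G^SO − ½·5·(Σα)² = (5/2)·7.3² = 133.225.
Deadweight loss = W^SO − W^NE = 85.64.

85.64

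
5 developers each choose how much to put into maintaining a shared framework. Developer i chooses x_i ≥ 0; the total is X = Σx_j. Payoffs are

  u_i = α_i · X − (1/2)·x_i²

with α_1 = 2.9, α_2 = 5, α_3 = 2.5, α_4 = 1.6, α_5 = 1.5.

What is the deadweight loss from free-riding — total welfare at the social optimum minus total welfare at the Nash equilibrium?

295.61

Developer i's FOC: ∂u_i/∂x_i = α_i − x_i = 0, so x_i* = α_i.
NE contributions = (2.9, 5, 2.5, 1.6, 1.5); X = 13.5.
W^NE = (Σα)·X − ½Σα_i² = 13.5² − ½·44.47 = 160.015.
Planner sets x_i = Σα_j = 13.5 for every i, so X^SO = 5·13.5 = 67.5.
W^SO = (Σα)·X^SO − ½·5·(Σα)² = (5/2)·13.5² = 455.625.
Deadweight loss = W^SO − W^NE = 295.61.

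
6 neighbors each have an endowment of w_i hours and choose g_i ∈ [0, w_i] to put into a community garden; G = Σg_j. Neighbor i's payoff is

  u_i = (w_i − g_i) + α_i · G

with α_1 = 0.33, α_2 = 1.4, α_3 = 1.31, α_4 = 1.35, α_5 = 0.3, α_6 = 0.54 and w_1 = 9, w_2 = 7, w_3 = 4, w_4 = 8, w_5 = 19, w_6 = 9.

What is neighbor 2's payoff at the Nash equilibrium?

26.6

∂u_i/∂g_i = α_i − 1, so neighbor i contributes w_i if α_i > 1, else 0.
α_i > 1 for i ∈ {2, 3, 4}; NE contributions (0, 7, 4, 8, 0, 0), G = 19.
u_2 = (7 − 7) + 1.4·19 = 26.6.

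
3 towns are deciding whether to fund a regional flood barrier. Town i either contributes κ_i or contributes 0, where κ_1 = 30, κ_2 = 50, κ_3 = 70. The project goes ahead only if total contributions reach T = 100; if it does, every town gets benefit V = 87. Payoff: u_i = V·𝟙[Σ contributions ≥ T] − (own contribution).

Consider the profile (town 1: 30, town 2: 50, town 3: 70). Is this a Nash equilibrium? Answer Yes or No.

Total = 150 ≥ 100: provided.
Town 1 (pledges 30, payoff 57): dropping to 0 → total 120, payoff 87. Profitable deviation.

No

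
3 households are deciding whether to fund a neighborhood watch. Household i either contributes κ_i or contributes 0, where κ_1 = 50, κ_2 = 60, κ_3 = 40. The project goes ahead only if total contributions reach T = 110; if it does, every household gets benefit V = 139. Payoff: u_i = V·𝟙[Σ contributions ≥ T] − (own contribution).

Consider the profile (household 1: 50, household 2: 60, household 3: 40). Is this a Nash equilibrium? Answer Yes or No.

No

Total = 150 ≥ 110: provided.
Household 1 (pledges 50, payoff 89): dropping to 0 → total 100, payoff 0. No gain.
Household 2 (pledges 60, payoff 79): dropping to 0 → total 90, payoff 0. No gain.
Household 3 (pledges 40, payoff 99): dropping to 0 → total 110, payoff 139. Profitable deviation.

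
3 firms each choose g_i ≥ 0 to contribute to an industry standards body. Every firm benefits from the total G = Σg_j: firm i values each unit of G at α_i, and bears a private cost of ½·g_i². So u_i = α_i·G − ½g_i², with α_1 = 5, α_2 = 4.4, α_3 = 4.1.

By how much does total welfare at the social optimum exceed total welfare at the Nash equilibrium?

121.71

Firm i's FOC: ∂u_i/∂g_i = α_i − g_i = 0, so g_i* = α_i.
NE contributions = (5, 4.4, 4.1); G = 13.5.
W^NE = (Σα)·G − ½Σα_i² = 13.5² − ½·61.17 = 151.665.
Planner sets g_i = Σα_j = 13.5 for every i, so G^SO = 3·13.5 = 40.5.
W^SO = (Σα)·G^SO − ½·3·(Σα)² = (3/2)·13.5² = 273.375.
Deadweight loss = W^SO − W^NE = 121.71.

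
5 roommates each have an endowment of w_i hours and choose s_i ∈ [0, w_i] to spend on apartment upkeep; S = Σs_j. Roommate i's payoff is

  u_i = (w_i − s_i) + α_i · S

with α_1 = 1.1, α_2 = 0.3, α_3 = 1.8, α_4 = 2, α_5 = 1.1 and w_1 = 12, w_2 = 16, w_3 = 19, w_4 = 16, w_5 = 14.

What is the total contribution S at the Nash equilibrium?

61

∂u_i/∂s_i = α_i − 1, so roommate i contributes w_i if α_i > 1, else 0.
α_i > 1 for i ∈ {1, 3, 4, 5}; NE contributions (12, 0, 19, 16, 14), S = 61.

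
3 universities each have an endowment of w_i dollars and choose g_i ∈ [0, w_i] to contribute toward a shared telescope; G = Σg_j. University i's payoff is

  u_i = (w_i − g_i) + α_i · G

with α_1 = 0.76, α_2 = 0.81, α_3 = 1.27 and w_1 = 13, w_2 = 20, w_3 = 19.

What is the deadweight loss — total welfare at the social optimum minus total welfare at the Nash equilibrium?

∂u_i/∂g_i = α_i − 1, so university i contributes w_i if α_i > 1, else 0.
α_i > 1 for i ∈ {3}; NE contributions (0, 0, 19), G = 19.
W^NE = Σw_i − G^NE + (Σα_i)·G^NE = 52 + 1.84·19 = 86.96.
Planner: ∂(Σu_j)/∂g_i = Σα_j − 1 = 1.84 > 0, so everyone contributes w_i; G^SO = 52, W^SO = 52 + 1.84·52 = 147.68.
Deadweight loss = 60.72.

60.72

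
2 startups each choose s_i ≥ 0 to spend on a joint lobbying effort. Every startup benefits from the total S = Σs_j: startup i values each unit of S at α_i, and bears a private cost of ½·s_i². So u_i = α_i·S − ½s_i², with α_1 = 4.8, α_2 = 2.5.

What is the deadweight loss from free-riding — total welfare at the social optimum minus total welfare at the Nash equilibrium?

Startup i's FOC: ∂u_i/∂s_i = α_i − s_i = 0, so s_i* = α_i.
NE contributions = (4.8, 2.5); S = 7.3.
W^NE = (Σα)·S − ½Σα_i² = 7.3² − ½·29.29 = 38.645.
Planner sets s_i = Σα_j = 7.3 for every i, so S^SO = 2·7.3 = 14.6.
W^SO = (Σα)·S^SO − ½·2·(Σα)² = (2/2)·7.3² = 53.29.
Deadweight loss = W^SO − W^NE = 14.645.

14.645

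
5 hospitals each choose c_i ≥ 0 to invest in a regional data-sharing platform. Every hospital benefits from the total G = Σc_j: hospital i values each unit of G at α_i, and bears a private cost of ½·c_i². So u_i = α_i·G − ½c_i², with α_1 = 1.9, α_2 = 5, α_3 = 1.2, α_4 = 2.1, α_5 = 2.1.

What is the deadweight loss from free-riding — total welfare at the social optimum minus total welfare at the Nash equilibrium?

Hospital i's FOC: ∂u_i/∂c_i = α_i − c_i = 0, so c_i* = α_i.
NE contributions = (1.9, 5, 1.2, 2.1, 2.1); G = 12.3.
W^NE = (Σα)·G − ½Σα_i² = 12.3² − ½·38.87 = 131.855.
Planner sets c_i = Σα_j = 12.3 for every i, so G^SO = 5·12.3 = 61.5.
W^SO = (Σα)·G^SO − ½·5·(Σα)² = (5/2)·12.3² = 378.225.
Deadweight loss = W^SO − W^NE = 246.37.

246.37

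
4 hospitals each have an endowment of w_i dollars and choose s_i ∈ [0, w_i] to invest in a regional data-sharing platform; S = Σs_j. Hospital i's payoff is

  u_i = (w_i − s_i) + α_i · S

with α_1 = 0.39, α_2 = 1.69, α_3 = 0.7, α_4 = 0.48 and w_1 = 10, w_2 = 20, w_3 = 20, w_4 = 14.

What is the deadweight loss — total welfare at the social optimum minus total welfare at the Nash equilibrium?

99.44

∂u_i/∂s_i = α_i − 1, so hospital i contributes w_i if α_i > 1, else 0.
α_i > 1 for i ∈ {2}; NE contributions (0, 20, 0, 0), S = 20.
W^NE = Σw_i − S^NE + (Σα_i)·S^NE = 64 + 2.26·20 = 109.2.
Planner: ∂(Σu_j)/∂s_i = Σα_j − 1 = 2.26 > 0, so everyone contributes w_i; S^SO = 64, W^SO = 64 + 2.26·64 = 208.64.
Deadweight loss = 99.44.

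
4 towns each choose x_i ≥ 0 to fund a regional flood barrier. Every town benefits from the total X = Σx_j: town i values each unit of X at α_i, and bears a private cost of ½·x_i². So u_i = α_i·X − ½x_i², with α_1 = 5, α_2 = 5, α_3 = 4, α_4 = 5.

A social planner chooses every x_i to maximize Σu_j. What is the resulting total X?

Planner FOC: ∂(Σu_j)/∂x_i = (Σα_j) − x_i = 0, so x_i^SO = Σα_j = 19 for every i; X^SO = 76.

76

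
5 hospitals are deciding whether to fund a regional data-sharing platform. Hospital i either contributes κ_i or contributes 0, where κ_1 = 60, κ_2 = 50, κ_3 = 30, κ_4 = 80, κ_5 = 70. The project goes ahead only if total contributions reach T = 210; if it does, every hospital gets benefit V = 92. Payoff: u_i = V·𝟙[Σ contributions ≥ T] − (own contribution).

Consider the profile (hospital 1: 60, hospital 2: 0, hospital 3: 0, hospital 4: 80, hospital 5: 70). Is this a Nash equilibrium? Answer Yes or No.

Total = 210 ≥ 210: provided.
Hospital 1 (pledges 60, payoff 32): dropping to 0 → total 150, payoff 0. No gain.
Hospital 2 (pledges 0, payoff 92): pledging 50 → total 260, payoff 42. No gain.
Hospital 3 (pledges 0, payoff 92): pledging 30 → total 240, payoff 62. No gain.
Hospital 4 (pledges 80, payoff 12): dropping to 0 → total 130, payoff 0. No gain.
Hospital 5 (pledges 70, payoff 22): dropping to 0 → total 140, payoff 0. No gain.

Yes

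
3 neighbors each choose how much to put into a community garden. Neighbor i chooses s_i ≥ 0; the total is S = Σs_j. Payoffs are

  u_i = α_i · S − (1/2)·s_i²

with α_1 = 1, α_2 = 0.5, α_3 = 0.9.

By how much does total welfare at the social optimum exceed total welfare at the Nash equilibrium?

3.91

Neighbor i's FOC: ∂u_i/∂s_i = α_i − s_i = 0, so s_i* = α_i.
NE contributions = (1, 0.5, 0.9); S = 2.4.
W^NE = (Σα)·S − ½Σα_i² = 2.4² − ½·2.06 = 4.73.
Planner sets s_i = Σα_j = 2.4 for every i, so S^SO = 3·2.4 = 7.2.
W^SO = (Σα)·S^SO − ½·3·(Σα)² = (3/2)·2.4² = 8.64.
Deadweight loss = W^SO − W^NE = 3.91.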